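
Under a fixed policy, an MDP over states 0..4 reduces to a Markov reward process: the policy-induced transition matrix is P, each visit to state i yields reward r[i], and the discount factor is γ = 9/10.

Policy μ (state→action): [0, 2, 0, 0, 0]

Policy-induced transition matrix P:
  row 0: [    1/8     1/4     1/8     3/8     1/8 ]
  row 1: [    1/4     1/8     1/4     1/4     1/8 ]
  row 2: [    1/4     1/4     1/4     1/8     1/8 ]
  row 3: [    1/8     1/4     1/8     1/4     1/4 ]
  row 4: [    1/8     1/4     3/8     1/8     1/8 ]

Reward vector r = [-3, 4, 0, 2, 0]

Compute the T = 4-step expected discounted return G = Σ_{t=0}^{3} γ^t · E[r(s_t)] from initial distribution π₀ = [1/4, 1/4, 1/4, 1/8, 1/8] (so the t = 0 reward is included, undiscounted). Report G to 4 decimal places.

G = 2.4429

t=0: π = [0.2500, 0.2500, 0.2500, 0.1250, 0.1250], E[r] = 0.5000, γ^t·E[r] = 0.500000, running G = 0.500000
t=1: π = [0.1875, 0.2188, 0.2188, 0.2344, 0.1406], E[r] = 0.7813, γ^t·E[r] = 0.703125, running G = 1.203125
t=2: π = [0.1797, 0.2227, 0.2148, 0.2285, 0.1543], E[r] = 0.8086, γ^t·E[r] = 0.654961, running G = 1.858086
t=3: π = [0.1797, 0.2222, 0.2183, 0.2263, 0.1536], E[r] = 0.8022, γ^t·E[r] = 0.584837, running G = 2.442923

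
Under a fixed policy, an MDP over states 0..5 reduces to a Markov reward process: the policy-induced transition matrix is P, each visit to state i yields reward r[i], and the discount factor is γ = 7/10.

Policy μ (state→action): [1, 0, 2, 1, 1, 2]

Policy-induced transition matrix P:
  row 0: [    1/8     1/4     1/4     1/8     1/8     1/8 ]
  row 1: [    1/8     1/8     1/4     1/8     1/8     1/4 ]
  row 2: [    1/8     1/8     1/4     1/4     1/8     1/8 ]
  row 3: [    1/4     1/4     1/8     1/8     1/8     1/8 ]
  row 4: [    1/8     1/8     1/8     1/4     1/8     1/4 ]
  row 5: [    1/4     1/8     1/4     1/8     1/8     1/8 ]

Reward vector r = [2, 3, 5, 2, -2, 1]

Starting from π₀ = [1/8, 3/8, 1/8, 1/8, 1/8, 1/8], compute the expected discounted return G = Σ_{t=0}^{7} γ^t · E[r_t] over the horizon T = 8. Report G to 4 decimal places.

t=0: π = [0.1250, 0.3750, 0.1250, 0.1250, 0.1250, 0.1250], E[r] = 2.1250, γ^t·E[r] = 2.125000, running G = 2.125000
t=1: π = [0.1563, 0.1563, 0.2188, 0.1563, 0.1250, 0.1875], E[r] = 2.1250, γ^t·E[r] = 1.487500, running G = 3.612500
t=2: π = [0.1680, 0.1641, 0.2148, 0.1680, 0.1250, 0.1602], E[r] = 2.1484, γ^t·E[r] = 1.052734, running G = 4.665234
t=3: π = [0.1660, 0.1670, 0.2134, 0.1675, 0.1250, 0.1611], E[r] = 2.1460, γ^t·E[r] = 0.736077, running G = 5.401311
t=4: π = [0.1661, 0.1667, 0.2134, 0.1673, 0.1250, 0.1615], E[r] = 2.1455, γ^t·E[r] = 0.515136, running G = 5.916447
t=5: π = [0.1661, 0.1667, 0.2135, 0.1673, 0.1250, 0.1615], E[r] = 2.1456, γ^t·E[r] = 0.360611, running G = 6.277058
t=6: π = [0.1661, 0.1667, 0.2135, 0.1673, 0.1250, 0.1615], E[r] = 2.1456, γ^t·E[r] = 0.252428, running G = 6.529486
t=7: π = [0.1661, 0.1667, 0.2135, 0.1673, 0.1250, 0.1615], E[r] = 2.1456, γ^t·E[r] = 0.176699, running G = 6.706186

G = 6.7062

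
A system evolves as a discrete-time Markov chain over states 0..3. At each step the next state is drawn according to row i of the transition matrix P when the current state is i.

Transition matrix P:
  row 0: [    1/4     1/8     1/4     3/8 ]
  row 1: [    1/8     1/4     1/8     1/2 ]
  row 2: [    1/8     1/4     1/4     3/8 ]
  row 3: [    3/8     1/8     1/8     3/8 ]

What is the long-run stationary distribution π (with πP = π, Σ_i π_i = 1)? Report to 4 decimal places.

Balance equations π_j = Σ_i π_i·P[i][j]:
  π_0 = 1/4·π_0 + 1/8·π_1 + 1/8·π_2 + 3/8·π_3
  π_1 = 1/8·π_0 + 1/4·π_1 + 1/4·π_2 + 1/8·π_3
  π_2 = 1/4·π_0 + 1/8·π_1 + 1/4·π_2 + 1/8·π_3
  normalize: π_0 + π_1 + π_2 + π_3 = 1
Solving the linear system gives exactly π = [117/457, 77/457, 82/457, 181/457].

π = [0.2560, 0.1685, 0.1794, 0.3961]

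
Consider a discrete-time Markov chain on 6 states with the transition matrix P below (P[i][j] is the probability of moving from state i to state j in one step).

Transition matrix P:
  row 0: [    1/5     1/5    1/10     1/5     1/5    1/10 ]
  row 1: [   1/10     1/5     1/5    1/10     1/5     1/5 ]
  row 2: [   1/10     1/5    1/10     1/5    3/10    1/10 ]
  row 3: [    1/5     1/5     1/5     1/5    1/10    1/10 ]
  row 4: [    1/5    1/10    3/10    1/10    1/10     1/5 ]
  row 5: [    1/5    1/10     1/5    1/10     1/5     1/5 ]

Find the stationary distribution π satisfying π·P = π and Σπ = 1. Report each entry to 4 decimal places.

Balance equations π_j = Σ_i π_i·P[i][j]:
  π_0 = 1/5·π_0 + 1/10·π_1 + 1/10·π_2 + 1/5·π_3 + 1/5·π_4 + 1/5·π_5
  π_1 = 1/5·π_0 + 1/5·π_1 + 1/5·π_2 + 1/5·π_3 + 1/10·π_4 + 1/10·π_5
  π_2 = 1/10·π_0 + 1/5·π_1 + 1/10·π_2 + 1/5·π_3 + 3/10·π_4 + 1/5·π_5
  π_3 = 1/5·π_0 + 1/10·π_1 + 1/5·π_2 + 1/5·π_3 + 1/10·π_4 + 1/10·π_5
  π_4 = 1/5·π_0 + 1/5·π_1 + 3/10·π_2 + 1/10·π_3 + 1/10·π_4 + 1/5·π_5
  normalize: π_0 + π_1 + π_2 + π_3 + π_4 + π_5 = 1
Solving the linear system gives exactly π = [16083/97480, 1623/9748, 895/4874, 14607/97480, 18023/97480, 14637/97480].

π = [0.1650, 0.1665, 0.1836, 0.1498, 0.1849, 0.1502]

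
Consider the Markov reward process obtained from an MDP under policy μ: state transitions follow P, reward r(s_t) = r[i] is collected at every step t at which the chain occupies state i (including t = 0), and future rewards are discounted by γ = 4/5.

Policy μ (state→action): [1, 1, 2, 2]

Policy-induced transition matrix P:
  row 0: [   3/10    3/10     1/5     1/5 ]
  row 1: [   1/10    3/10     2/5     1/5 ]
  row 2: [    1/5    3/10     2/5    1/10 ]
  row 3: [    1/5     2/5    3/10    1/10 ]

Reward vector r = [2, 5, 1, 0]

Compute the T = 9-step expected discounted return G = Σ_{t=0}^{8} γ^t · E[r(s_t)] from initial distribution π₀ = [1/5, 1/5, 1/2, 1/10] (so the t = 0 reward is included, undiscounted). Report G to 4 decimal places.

G = 9.5474

t=0: π = [0.2000, 0.2000, 0.5000, 0.1000], E[r] = 1.9000, γ^t·E[r] = 1.900000, running G = 1.900000
t=1: π = [0.2000, 0.3100, 0.3500, 0.1400], E[r] = 2.3000, γ^t·E[r] = 1.840000, running G = 3.740000
t=2: π = [0.1890, 0.3140, 0.3460, 0.1510], E[r] = 2.2940, γ^t·E[r] = 1.468160, running G = 5.208160
t=3: π = [0.1875, 0.3151, 0.3471, 0.1503], E[r] = 2.2976, γ^t·E[r] = 1.176371, running G = 6.384531
t=4: π = [0.1872, 0.3150, 0.3475, 0.1503], E[r] = 2.2971, γ^t·E[r] = 0.940892, running G = 7.325423
t=5: π = [0.1872, 0.3150, 0.3475, 0.1502], E[r] = 2.2971, γ^t·E[r] = 0.752713, running G = 8.078136
t=6: π = [0.1872, 0.3150, 0.3475, 0.1502], E[r] = 2.2971, γ^t·E[r] = 0.602167, running G = 8.680304
t=7: π = [0.1872, 0.3150, 0.3475, 0.1502], E[r] = 2.2971, γ^t·E[r] = 0.481734, running G = 9.162037
t=8: π = [0.1872, 0.3150, 0.3475, 0.1502], E[r] = 2.2971, γ^t·E[r] = 0.385387, running G = 9.547424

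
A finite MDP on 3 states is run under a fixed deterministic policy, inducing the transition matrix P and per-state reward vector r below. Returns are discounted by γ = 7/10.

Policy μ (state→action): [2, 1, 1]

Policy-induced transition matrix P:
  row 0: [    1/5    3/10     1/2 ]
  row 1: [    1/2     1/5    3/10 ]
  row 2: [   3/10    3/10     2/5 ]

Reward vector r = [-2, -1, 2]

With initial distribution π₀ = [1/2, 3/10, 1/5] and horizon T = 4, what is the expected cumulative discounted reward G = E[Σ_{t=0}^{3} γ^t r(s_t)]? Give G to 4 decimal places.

G = -1.0262

t=0: π = [0.5000, 0.3000, 0.2000], E[r] = -0.9000, γ^t·E[r] = -0.900000, running G = -0.900000
t=1: π = [0.3100, 0.2700, 0.4200], E[r] = -0.0500, γ^t·E[r] = -0.035000, running G = -0.935000
t=2: π = [0.3230, 0.2730, 0.4040], E[r] = -0.1110, γ^t·E[r] = -0.054390, running G = -0.989390
t=3: π = [0.3223, 0.2727, 0.4050], E[r] = -0.1073, γ^t·E[r] = -0.036804, running G = -1.026194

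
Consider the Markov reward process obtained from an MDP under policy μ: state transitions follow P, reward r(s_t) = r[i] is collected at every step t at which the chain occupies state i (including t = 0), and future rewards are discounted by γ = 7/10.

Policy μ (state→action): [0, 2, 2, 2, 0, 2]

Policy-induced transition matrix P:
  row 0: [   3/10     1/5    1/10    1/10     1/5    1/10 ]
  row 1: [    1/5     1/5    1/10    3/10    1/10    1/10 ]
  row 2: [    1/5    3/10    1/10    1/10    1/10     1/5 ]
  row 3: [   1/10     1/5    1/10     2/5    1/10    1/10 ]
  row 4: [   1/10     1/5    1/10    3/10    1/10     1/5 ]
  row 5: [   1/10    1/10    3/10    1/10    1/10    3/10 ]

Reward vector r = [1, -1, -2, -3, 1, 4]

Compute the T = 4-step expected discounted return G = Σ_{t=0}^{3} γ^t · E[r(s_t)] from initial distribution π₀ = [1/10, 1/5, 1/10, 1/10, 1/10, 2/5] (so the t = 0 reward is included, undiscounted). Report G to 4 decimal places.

G = 0.9164

t=0: π = [0.1000, 0.2000, 0.1000, 0.1000, 0.1000, 0.4000], E[r] = 1.1000, γ^t·E[r] = 1.100000, running G = 1.100000
t=1: π = [0.1500, 0.1700, 0.1800, 0.1900, 0.1100, 0.2000], E[r] = -0.0400, γ^t·E[r] = -0.028000, running G = 1.072000
t=2: π = [0.1650, 0.1980, 0.1400, 0.2130, 0.1150, 0.1690], E[r] = -0.1610, γ^t·E[r] = -0.078890, running G = 0.993110
t=3: π = [0.1668, 0.1971, 0.1338, 0.2265, 0.1165, 0.1593], E[r] = -0.2237, γ^t·E[r] = -0.076729, running G = 0.916381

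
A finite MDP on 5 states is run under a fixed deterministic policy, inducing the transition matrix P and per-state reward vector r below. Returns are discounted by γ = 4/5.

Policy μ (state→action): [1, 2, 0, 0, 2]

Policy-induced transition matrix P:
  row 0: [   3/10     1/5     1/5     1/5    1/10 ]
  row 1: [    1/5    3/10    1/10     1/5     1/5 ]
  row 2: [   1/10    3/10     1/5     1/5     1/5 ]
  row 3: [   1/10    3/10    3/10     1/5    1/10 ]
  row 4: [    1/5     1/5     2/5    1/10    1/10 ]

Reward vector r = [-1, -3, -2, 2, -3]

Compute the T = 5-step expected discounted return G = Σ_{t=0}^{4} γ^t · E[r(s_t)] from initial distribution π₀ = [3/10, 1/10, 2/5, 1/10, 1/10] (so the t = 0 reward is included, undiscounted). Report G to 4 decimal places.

G = -5.0160

t=0: π = [0.3000, 0.1000, 0.4000, 0.1000, 0.1000], E[r] = -1.5000, γ^t·E[r] = -1.500000, running G = -1.500000
t=1: π = [0.1800, 0.2600, 0.2200, 0.1900, 0.1500], E[r] = -1.4700, γ^t·E[r] = -1.176000, running G = -2.676000
t=2: π = [0.1770, 0.2670, 0.2230, 0.1850, 0.1480], E[r] = -1.4980, γ^t·E[r] = -0.958720, running G = -3.634720
t=3: π = [0.1769, 0.2675, 0.2214, 0.1852, 0.1490], E[r] = -1.4988, γ^t·E[r] = -0.767386, running G = -4.402106
t=4: π = [0.1770, 0.2674, 0.2216, 0.1851, 0.1489], E[r] = -1.4989, γ^t·E[r] = -0.613937, running G = -5.016043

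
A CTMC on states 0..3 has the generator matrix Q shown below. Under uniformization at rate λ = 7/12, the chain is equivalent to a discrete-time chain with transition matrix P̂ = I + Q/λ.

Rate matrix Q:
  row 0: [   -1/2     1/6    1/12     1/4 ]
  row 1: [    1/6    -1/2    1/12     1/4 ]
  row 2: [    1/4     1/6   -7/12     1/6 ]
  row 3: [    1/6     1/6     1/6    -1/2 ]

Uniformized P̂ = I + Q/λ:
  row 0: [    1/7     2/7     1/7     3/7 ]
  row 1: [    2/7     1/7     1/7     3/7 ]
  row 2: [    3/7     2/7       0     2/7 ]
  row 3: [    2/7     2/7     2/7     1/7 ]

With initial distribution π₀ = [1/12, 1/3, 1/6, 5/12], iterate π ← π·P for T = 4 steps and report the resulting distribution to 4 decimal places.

π = [0.2709, 0.2500, 0.1640, 0.3151]

t=0: π = [0.0833, 0.3333, 0.1667, 0.4167]
t=1: π = [0.2976, 0.2381, 0.1786, 0.2857]
t=2: π = [0.2687, 0.2517, 0.1582, 0.3214]
t=3: π = [0.2699, 0.2498, 0.1662, 0.3141]
t=4: π = [0.2709, 0.2500, 0.1640, 0.3151]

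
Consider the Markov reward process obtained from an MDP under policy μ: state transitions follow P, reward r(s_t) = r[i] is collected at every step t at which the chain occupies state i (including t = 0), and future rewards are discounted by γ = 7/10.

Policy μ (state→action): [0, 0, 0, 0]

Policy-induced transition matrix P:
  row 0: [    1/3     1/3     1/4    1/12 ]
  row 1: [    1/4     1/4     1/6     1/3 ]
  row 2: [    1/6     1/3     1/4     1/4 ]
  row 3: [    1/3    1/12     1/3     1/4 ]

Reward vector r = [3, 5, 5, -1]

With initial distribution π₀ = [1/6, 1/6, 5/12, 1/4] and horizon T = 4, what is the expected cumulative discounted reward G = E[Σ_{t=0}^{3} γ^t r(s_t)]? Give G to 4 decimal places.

t=0: π = [0.1667, 0.1667, 0.4167, 0.2500], E[r] = 3.1667, γ^t·E[r] = 3.166667, running G = 3.166667
t=1: π = [0.2500, 0.2569, 0.2569, 0.2361], E[r] = 3.0833, γ^t·E[r] = 2.158333, running G = 5.325000
t=2: π = [0.2691, 0.2529, 0.2483, 0.2297], E[r] = 3.0833, γ^t·E[r] = 1.510833, running G = 6.835833
t=3: π = [0.2709, 0.2548, 0.2481, 0.2262], E[r] = 3.1009, γ^t·E[r] = 1.063604, running G = 7.899438

G = 7.8994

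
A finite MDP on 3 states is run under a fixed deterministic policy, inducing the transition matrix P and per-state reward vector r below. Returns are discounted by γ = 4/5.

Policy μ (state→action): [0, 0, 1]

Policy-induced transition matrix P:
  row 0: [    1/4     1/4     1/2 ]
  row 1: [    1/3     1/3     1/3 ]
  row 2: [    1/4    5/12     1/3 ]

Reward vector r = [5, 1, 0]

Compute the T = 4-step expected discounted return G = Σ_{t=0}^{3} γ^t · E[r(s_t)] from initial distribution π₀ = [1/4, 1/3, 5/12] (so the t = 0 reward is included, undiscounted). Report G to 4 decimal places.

t=0: π = [0.2500, 0.3333, 0.4167], E[r] = 1.5833, γ^t·E[r] = 1.583333, running G = 1.583333
t=1: π = [0.2778, 0.3472, 0.3750], E[r] = 1.7361, γ^t·E[r] = 1.388889, running G = 2.972222
t=2: π = [0.2789, 0.3414, 0.3796], E[r] = 1.7361, γ^t·E[r] = 1.111111, running G = 4.083333
t=3: π = [0.2785, 0.3417, 0.3798], E[r] = 1.7340, γ^t·E[r] = 0.887802, running G = 4.971136

G = 4.9711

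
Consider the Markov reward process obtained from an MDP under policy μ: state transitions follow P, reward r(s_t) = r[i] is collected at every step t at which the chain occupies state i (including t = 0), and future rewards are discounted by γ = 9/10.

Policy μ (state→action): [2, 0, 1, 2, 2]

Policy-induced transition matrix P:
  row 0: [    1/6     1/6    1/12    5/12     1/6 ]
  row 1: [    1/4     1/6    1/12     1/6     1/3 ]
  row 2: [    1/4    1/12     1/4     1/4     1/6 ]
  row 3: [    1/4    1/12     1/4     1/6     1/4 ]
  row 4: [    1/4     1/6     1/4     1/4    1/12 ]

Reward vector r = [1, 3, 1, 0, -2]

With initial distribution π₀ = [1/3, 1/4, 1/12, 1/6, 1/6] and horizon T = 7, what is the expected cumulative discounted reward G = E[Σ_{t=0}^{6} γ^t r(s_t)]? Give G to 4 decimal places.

t=0: π = [0.3333, 0.2500, 0.0833, 0.1667, 0.1667], E[r] = 0.8333, γ^t·E[r] = 0.833333, running G = 0.833333
t=1: π = [0.2222, 0.1458, 0.1528, 0.2708, 0.2083], E[r] = 0.3958, γ^t·E[r] = 0.356250, running G = 1.189583
t=2: π = [0.2315, 0.1314, 0.1887, 0.2523, 0.1962], E[r] = 0.4219, γ^t·E[r] = 0.341719, running G = 1.531302
t=3: π = [0.2307, 0.1299, 0.1895, 0.2566, 0.1932], E[r] = 0.4235, γ^t·E[r] = 0.308742, running G = 1.840044
t=4: π = [0.2308, 0.1295, 0.1899, 0.2562, 0.1936], E[r] = 0.4219, γ^t·E[r] = 0.276832, running G = 2.116876
t=5: π = [0.2308, 0.1295, 0.1900, 0.2563, 0.1935], E[r] = 0.4223, γ^t·E[r] = 0.249337, running G = 2.366213
t=6: π = [0.2308, 0.1295, 0.1900, 0.2563, 0.1935], E[r] = 0.4222, γ^t·E[r] = 0.224367, running G = 2.590580

G = 2.5906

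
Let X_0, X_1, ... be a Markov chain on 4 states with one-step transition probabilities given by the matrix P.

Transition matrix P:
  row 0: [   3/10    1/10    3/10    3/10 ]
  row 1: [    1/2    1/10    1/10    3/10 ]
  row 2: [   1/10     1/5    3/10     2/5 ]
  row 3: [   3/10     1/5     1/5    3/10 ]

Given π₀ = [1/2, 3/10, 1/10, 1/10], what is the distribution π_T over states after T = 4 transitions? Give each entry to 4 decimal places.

π = [0.2840, 0.1561, 0.2362, 0.3237]

t=0: π = [0.5000, 0.3000, 0.1000, 0.1000]
t=1: π = [0.3400, 0.1200, 0.2300, 0.3100]
t=2: π = [0.2780, 0.1540, 0.2450, 0.3230]
t=3: π = [0.2818, 0.1568, 0.2369, 0.3245]
t=4: π = [0.2840, 0.1561, 0.2362, 0.3237]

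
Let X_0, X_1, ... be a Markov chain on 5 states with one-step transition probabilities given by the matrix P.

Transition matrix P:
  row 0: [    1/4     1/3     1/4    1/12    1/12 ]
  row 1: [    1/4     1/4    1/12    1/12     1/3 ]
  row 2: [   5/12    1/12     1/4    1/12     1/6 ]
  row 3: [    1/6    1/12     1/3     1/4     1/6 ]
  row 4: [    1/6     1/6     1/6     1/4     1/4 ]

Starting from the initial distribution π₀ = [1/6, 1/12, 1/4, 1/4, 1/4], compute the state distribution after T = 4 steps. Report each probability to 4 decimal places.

t=0: π = [0.1667, 0.0833, 0.2500, 0.2500, 0.2500]
t=1: π = [0.2500, 0.1597, 0.2361, 0.1667, 0.1875]
t=2: π = [0.2598, 0.1881, 0.2216, 0.1424, 0.1881]
t=3: π = [0.2594, 0.1953, 0.2148, 0.1384, 0.1920]
t=4: π = [0.2583, 0.1967, 0.2130, 0.1384, 0.1936]

π = [0.2583, 0.1967, 0.2130, 0.1384, 0.1936]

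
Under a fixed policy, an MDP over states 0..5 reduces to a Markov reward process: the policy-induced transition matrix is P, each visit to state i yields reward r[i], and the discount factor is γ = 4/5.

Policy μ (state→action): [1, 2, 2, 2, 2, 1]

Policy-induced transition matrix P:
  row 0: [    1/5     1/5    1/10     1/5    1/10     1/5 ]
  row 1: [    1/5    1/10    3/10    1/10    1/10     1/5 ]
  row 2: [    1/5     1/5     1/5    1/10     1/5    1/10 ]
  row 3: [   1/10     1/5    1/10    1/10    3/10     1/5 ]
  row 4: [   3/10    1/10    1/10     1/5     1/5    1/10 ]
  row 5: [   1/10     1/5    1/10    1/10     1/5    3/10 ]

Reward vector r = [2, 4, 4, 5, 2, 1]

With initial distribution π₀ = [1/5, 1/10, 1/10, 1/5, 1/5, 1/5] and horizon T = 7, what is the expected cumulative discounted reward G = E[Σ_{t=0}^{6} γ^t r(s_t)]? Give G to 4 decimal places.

t=0: π = [0.2000, 0.1000, 0.1000, 0.2000, 0.2000, 0.2000], E[r] = 2.8000, γ^t·E[r] = 2.800000, running G = 2.800000
t=1: π = [0.1800, 0.1700, 0.1300, 0.1400, 0.1900, 0.1900], E[r] = 2.8300, γ^t·E[r] = 2.264000, running G = 5.064000
t=2: π = [0.1860, 0.1640, 0.1470, 0.1370, 0.1790, 0.1870], E[r] = 2.8460, γ^t·E[r] = 1.821440, running G = 6.885440
t=3: π = [0.1855, 0.1657, 0.1475, 0.1365, 0.1787, 0.1861], E[r] = 2.8498, γ^t·E[r] = 1.459098, running G = 8.344538
t=4: π = [0.1856, 0.1656, 0.1479, 0.1364, 0.1785, 0.1860], E[r] = 2.8502, γ^t·E[r] = 1.167430, running G = 9.511967
t=5: π = [0.1856, 0.1656, 0.1479, 0.1364, 0.1785, 0.1860], E[r] = 2.8503, γ^t·E[r] = 0.933976, running G = 10.445943
t=6: π = [0.1856, 0.1656, 0.1479, 0.1364, 0.1785, 0.1860], E[r] = 2.8503, γ^t·E[r] = 0.747184, running G = 11.193128

G = 11.1931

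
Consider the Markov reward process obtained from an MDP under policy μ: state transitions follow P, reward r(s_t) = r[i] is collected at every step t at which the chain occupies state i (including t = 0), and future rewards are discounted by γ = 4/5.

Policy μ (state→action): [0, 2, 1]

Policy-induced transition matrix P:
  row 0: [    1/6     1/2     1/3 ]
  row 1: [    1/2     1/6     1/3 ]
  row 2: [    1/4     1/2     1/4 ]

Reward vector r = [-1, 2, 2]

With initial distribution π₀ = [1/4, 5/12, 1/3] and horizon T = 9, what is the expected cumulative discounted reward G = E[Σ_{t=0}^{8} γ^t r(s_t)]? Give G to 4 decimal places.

t=0: π = [0.2500, 0.4167, 0.3333], E[r] = 1.2500, γ^t·E[r] = 1.250000, running G = 1.250000
t=1: π = [0.3333, 0.3611, 0.3056], E[r] = 1.0000, γ^t·E[r] = 0.800000, running G = 2.050000
t=2: π = [0.3125, 0.3796, 0.3079], E[r] = 1.0625, γ^t·E[r] = 0.680000, running G = 2.730000
t=3: π = [0.3189, 0.3735, 0.3077], E[r] = 1.0434, γ^t·E[r] = 0.534222, running G = 3.264222
t=4: π = [0.3168, 0.3755, 0.3077], E[r] = 1.0496, γ^t·E[r] = 0.429926, running G = 3.694148
t=5: π = [0.3175, 0.3748, 0.3077], E[r] = 1.0476, γ^t·E[r] = 0.343265, running G = 4.037413
t=6: π = [0.3173, 0.3751, 0.3077], E[r] = 1.0482, γ^t·E[r] = 0.274792, running G = 4.312205
t=7: π = [0.3173, 0.3750, 0.3077], E[r] = 1.0480, γ^t·E[r] = 0.219786, running G = 4.531991
t=8: π = [0.3173, 0.3750, 0.3077], E[r] = 1.0481, γ^t·E[r] = 0.175841, running G = 4.707832

G = 4.7078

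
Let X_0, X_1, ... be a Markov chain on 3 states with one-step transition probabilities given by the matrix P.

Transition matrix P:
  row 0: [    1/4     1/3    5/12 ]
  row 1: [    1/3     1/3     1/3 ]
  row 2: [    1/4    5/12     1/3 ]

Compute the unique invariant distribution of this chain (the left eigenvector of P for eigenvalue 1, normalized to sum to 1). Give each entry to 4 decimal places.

Balance equations π_j = Σ_i π_i·P[i][j]:
  π_0 = 1/4·π_0 + 1/3·π_1 + 1/4·π_2
  π_1 = 1/3·π_0 + 1/3·π_1 + 5/12·π_2
  normalize: π_0 + π_1 + π_2 = 1
Solving the linear system gives exactly π = [44/157, 57/157, 56/157].

π = [0.2803, 0.3631, 0.3567]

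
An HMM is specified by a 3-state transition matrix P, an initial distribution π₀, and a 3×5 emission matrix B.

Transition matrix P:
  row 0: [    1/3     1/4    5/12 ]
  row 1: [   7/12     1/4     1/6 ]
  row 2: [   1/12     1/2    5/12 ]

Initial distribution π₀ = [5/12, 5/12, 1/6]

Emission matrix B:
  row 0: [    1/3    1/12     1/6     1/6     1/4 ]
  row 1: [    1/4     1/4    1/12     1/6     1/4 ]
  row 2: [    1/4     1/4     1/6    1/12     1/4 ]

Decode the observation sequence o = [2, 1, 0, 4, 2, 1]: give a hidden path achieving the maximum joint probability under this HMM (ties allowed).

path = [0, 2, 1, 0, 2, 1]

t=0: δ = [6.944e-02, 3.472e-02, 2.778e-02]  (obs o_0=2)
t=1: δ = [1.929e-03, 4.340e-03, 7.234e-03]  ψ = [0, 0, 0]  (obs o_1=1)
t=2: δ = [8.439e-04, 9.042e-04, 7.535e-04]  ψ = [1, 2, 2]  (obs o_2=0)
t=3: δ = [1.319e-04, 9.419e-05, 8.791e-05]  ψ = [1, 2, 0]  (obs o_3=4)
t=4: δ = [9.157e-06, 3.663e-06, 9.157e-06]  ψ = [1, 2, 0]  (obs o_4=2)
t=5: δ = [2.544e-07, 1.145e-06, 9.539e-07]  ψ = [0, 2, 0]  (obs o_5=1)
backtrack: best end state = 1; path = [0, 2, 1, 0, 2, 1]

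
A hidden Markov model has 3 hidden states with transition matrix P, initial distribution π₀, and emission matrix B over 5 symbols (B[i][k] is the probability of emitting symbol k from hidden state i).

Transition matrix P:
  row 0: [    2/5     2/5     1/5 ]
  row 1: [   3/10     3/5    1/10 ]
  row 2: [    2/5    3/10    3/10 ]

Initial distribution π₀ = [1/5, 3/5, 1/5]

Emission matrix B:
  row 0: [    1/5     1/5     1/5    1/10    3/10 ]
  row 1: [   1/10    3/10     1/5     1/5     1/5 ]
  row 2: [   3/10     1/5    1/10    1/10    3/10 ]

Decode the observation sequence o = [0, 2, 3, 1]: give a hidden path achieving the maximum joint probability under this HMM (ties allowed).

path = [1, 1, 1, 1]

t=0: δ = [4.000e-02, 6.000e-02, 6.000e-02]  (obs o_0=0)
t=1: δ = [4.800e-03, 7.200e-03, 1.800e-03]  ψ = [2, 1, 2]  (obs o_1=2)
t=2: δ = [2.160e-04, 8.640e-04, 9.600e-05]  ψ = [1, 1, 0]  (obs o_2=3)
t=3: δ = [5.184e-05, 1.555e-04, 1.728e-05]  ψ = [1, 1, 1]  (obs o_3=1)
backtrack: best end state = 1; path = [1, 1, 1, 1]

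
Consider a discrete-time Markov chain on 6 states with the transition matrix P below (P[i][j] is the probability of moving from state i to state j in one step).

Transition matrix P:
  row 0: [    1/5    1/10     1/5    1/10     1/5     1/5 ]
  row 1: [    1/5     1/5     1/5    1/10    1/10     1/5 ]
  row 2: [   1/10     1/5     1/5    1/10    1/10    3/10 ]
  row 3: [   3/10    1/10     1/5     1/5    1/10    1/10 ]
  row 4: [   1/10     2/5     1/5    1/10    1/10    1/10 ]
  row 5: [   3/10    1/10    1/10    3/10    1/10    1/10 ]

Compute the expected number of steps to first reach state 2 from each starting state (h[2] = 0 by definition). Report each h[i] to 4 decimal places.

h = [5.4225, 5.4273, 0.0000, 5.3731, 5.3795, 5.9104]

First-step conditioning: h[2] = 0; for i ≠ 2, h[i] = 1 + Σ_k P[i][k]·h[k].
  h[0] = 1 + 1/5·h[0] + 1/10·h[1] + 1/10·h[3] + 1/5·h[4] + 1/5·h[5]
  h[1] = 1 + 1/5·h[0] + 1/5·h[1] + 1/10·h[3] + 1/10·h[4] + 1/5·h[5]
  h[3] = 1 + 3/10·h[0] + 1/10·h[1] + 1/5·h[3] + 1/10·h[4] + 1/10·h[5]
  h[4] = 1 + 1/10·h[0] + 2/5·h[1] + 1/10·h[3] + 1/10·h[4] + 1/10·h[5]
  h[5] = 1 + 3/10·h[0] + 1/10·h[1] + 3/10·h[3] + 1/10·h[4] + 1/10·h[5]
Solving the 5×5 linear system over states ≠ 2 gives exactly h = [17005/3136, 4255/784, 0, 8425/1568, 1205/224, 18535/3136] (h[2] = 0 is the target).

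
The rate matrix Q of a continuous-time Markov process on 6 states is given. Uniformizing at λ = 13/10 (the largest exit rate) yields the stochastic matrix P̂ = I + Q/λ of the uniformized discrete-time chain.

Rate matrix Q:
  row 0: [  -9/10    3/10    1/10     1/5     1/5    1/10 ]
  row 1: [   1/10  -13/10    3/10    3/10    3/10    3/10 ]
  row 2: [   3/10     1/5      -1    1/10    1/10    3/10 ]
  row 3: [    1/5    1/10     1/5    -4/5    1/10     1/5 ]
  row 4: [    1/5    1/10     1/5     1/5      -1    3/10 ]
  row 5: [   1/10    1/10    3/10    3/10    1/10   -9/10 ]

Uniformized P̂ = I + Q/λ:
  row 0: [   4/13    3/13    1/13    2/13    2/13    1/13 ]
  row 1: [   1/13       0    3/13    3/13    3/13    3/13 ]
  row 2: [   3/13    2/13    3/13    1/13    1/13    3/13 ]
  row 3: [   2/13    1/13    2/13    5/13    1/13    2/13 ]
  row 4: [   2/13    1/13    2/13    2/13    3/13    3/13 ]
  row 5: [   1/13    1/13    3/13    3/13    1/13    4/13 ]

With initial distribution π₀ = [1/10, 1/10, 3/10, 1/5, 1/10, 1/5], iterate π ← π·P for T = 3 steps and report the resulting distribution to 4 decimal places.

t=0: π = [0.1000, 0.1000, 0.3000, 0.2000, 0.1000, 0.2000]
t=1: π = [0.1692, 0.1077, 0.1923, 0.2000, 0.1154, 0.2154]
t=2: π = [0.1698, 0.1095, 0.1805, 0.2101, 0.1243, 0.2059]
t=3: π = [0.1696, 0.1085, 0.1789, 0.2127, 0.1259, 0.2043]

π = [0.1696, 0.1085, 0.1789, 0.2127, 0.1259, 0.2043]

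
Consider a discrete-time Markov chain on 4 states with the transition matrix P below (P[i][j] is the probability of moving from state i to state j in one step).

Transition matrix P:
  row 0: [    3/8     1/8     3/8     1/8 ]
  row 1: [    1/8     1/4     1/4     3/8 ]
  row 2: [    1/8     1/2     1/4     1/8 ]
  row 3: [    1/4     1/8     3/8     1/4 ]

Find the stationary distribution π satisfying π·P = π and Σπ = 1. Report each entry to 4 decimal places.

Balance equations π_j = Σ_i π_i·P[i][j]:
  π_0 = 3/8·π_0 + 1/8·π_1 + 1/8·π_2 + 1/4·π_3
  π_1 = 1/8·π_0 + 1/4·π_1 + 1/2·π_2 + 1/8·π_3
  π_2 = 3/8·π_0 + 1/4·π_1 + 1/4·π_2 + 3/8·π_3
  normalize: π_0 + π_1 + π_2 + π_3 = 1
Solving the linear system gives exactly π = [47/231, 3/11, 10/33, 17/77].

π = [0.2035, 0.2727, 0.3030, 0.2208]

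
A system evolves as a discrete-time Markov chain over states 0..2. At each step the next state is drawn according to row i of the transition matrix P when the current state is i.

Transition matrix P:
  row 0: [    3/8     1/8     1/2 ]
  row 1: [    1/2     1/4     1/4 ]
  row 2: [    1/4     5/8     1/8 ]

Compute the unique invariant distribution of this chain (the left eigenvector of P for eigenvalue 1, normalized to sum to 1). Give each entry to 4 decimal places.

Balance equations π_j = Σ_i π_i·P[i][j]:
  π_0 = 3/8·π_0 + 1/2·π_1 + 1/4·π_2
  π_1 = 1/8·π_0 + 1/4·π_1 + 5/8·π_2
  normalize: π_0 + π_1 + π_2 = 1
Solving the linear system gives exactly π = [32/85, 27/85, 26/85].

π = [0.3765, 0.3176, 0.3059]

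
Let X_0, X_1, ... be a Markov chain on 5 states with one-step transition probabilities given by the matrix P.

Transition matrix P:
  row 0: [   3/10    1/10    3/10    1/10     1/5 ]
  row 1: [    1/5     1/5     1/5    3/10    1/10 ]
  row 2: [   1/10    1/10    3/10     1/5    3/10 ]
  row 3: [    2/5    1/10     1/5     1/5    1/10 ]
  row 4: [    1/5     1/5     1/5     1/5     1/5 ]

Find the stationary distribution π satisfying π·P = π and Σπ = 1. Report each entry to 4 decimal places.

Balance equations π_j = Σ_i π_i·P[i][j]:
  π_0 = 3/10·π_0 + 1/5·π_1 + 1/10·π_2 + 2/5·π_3 + 1/5·π_4
  π_1 = 1/10·π_0 + 1/5·π_1 + 1/10·π_2 + 1/10·π_3 + 1/5·π_4
  π_2 = 3/10·π_0 + 1/5·π_1 + 3/10·π_2 + 1/5·π_3 + 1/5·π_4
  π_3 = 1/10·π_0 + 3/10·π_1 + 1/5·π_2 + 1/5·π_3 + 1/5·π_4
  normalize: π_0 + π_1 + π_2 + π_3 + π_4 = 1
Solving the linear system gives exactly π = [1004/4241, 562/4241, 1054/4241, 804/4241, 817/4241].

π = [0.2367, 0.1325, 0.2485, 0.1896, 0.1926]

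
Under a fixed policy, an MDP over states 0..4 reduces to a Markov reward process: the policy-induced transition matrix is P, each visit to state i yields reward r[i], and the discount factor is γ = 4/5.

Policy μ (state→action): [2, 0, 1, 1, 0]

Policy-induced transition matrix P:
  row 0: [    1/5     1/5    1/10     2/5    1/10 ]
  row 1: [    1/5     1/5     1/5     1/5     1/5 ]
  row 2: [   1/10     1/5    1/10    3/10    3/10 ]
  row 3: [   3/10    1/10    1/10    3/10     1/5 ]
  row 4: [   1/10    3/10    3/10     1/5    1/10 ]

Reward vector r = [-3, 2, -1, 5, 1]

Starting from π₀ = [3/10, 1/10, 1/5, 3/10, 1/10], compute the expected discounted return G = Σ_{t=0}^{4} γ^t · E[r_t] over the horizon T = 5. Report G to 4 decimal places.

t=0: π = [0.3000, 0.1000, 0.2000, 0.3000, 0.1000], E[r] = 0.7000, γ^t·E[r] = 0.700000, running G = 0.700000
t=1: π = [0.2000, 0.1800, 0.1300, 0.3100, 0.1800], E[r] = 1.3600, γ^t·E[r] = 1.088000, running G = 1.788000
t=2: π = [0.2000, 0.1870, 0.1540, 0.2840, 0.1750], E[r] = 1.2150, γ^t·E[r] = 0.777600, running G = 2.565600
t=3: π = [0.1955, 0.1891, 0.1537, 0.2838, 0.1779], E[r] = 1.2349, γ^t·E[r] = 0.632269, running G = 3.197869
t=4: π = [0.1952, 0.1894, 0.1545, 0.2829, 0.1780], E[r] = 1.2310, γ^t·E[r] = 0.504197, running G = 3.702066

G = 3.7021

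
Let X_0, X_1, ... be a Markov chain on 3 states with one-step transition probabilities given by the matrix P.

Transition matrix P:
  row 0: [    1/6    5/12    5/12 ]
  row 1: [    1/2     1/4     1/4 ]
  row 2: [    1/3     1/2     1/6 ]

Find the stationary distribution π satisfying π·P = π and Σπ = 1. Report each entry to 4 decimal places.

Balance equations π_j = Σ_i π_i·P[i][j]:
  π_0 = 1/6·π_0 + 1/2·π_1 + 1/3·π_2
  π_1 = 5/12·π_0 + 1/4·π_1 + 1/2·π_2
  normalize: π_0 + π_1 + π_2 = 1
Solving the linear system gives exactly π = [18/53, 20/53, 15/53].

π = [0.3396, 0.3774, 0.2830]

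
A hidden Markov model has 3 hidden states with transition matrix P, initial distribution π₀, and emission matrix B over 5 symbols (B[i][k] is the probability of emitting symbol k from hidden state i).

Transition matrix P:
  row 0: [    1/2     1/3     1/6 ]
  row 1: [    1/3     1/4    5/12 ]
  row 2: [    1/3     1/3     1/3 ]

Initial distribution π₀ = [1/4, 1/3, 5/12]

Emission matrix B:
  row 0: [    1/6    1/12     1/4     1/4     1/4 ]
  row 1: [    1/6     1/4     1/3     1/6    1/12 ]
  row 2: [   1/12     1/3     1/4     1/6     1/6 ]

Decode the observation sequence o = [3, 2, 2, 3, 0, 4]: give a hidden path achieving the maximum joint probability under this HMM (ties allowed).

path = [0, 0, 0, 0, 0, 0]

t=0: δ = [6.250e-02, 5.556e-02, 6.944e-02]  (obs o_0=3)
t=1: δ = [7.812e-03, 7.716e-03, 5.787e-03]  ψ = [0, 2, 1]  (obs o_1=2)
t=2: δ = [9.766e-04, 8.681e-04, 8.038e-04]  ψ = [0, 0, 1]  (obs o_2=2)
t=3: δ = [1.221e-04, 5.425e-05, 6.028e-05]  ψ = [0, 0, 1]  (obs o_3=3)
t=4: δ = [1.017e-05, 6.782e-06, 1.884e-06]  ψ = [0, 0, 1]  (obs o_4=0)
t=5: δ = [1.272e-06, 2.826e-07, 4.710e-07]  ψ = [0, 0, 1]  (obs o_5=4)
backtrack: best end state = 0; path = [0, 0, 0, 0, 0, 0]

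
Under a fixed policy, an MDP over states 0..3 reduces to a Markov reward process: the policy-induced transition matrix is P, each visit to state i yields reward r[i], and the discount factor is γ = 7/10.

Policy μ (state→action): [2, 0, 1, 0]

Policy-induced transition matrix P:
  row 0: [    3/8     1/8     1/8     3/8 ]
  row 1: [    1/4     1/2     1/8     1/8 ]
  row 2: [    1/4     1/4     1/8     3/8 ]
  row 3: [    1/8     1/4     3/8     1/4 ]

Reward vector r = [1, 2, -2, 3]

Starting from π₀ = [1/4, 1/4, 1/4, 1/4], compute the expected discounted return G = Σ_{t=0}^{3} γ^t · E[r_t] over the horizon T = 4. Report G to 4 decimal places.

t=0: π = [0.2500, 0.2500, 0.2500, 0.2500], E[r] = 1.0000, γ^t·E[r] = 1.000000, running G = 1.000000
t=1: π = [0.2500, 0.2813, 0.1875, 0.2813], E[r] = 1.2813, γ^t·E[r] = 0.896875, running G = 1.896875
t=2: π = [0.2461, 0.2891, 0.1953, 0.2695], E[r] = 1.2422, γ^t·E[r] = 0.608672, running G = 2.505547
t=3: π = [0.2471, 0.2915, 0.1924, 0.2690], E[r] = 1.2524, γ^t·E[r] = 0.429587, running G = 2.935134

G = 2.9351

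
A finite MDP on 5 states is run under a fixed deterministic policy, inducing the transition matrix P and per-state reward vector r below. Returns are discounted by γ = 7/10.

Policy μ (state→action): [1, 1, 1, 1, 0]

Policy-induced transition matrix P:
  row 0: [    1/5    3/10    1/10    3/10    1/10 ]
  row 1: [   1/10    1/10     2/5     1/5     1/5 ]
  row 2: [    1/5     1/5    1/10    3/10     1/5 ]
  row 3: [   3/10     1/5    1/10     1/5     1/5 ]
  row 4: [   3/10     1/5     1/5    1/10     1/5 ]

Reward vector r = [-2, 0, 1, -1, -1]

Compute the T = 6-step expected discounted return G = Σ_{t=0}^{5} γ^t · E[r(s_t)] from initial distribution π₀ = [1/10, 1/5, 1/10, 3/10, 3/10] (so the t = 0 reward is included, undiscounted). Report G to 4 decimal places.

G = -1.9897

t=0: π = [0.1000, 0.2000, 0.1000, 0.3000, 0.3000], E[r] = -0.7000, γ^t·E[r] = -0.700000, running G = -0.700000
t=1: π = [0.2400, 0.1900, 0.1900, 0.1900, 0.1900], E[r] = -0.6700, γ^t·E[r] = -0.469000, running G = -1.169000
t=2: π = [0.2190, 0.2050, 0.1760, 0.2240, 0.1760], E[r] = -0.6620, γ^t·E[r] = -0.324380, running G = -1.493380
t=3: π = [0.2195, 0.2014, 0.1791, 0.2219, 0.1781], E[r] = -0.6599, γ^t·E[r] = -0.226346, running G = -1.719726
t=4: π = [0.2199, 0.2018, 0.1782, 0.2221, 0.1781], E[r] = -0.6616, γ^t·E[r] = -0.158848, running G = -1.878573
t=5: π = [0.2198, 0.2018, 0.1783, 0.2220, 0.1780], E[r] = -0.6613, γ^t·E[r] = -0.111149, running G = -1.989723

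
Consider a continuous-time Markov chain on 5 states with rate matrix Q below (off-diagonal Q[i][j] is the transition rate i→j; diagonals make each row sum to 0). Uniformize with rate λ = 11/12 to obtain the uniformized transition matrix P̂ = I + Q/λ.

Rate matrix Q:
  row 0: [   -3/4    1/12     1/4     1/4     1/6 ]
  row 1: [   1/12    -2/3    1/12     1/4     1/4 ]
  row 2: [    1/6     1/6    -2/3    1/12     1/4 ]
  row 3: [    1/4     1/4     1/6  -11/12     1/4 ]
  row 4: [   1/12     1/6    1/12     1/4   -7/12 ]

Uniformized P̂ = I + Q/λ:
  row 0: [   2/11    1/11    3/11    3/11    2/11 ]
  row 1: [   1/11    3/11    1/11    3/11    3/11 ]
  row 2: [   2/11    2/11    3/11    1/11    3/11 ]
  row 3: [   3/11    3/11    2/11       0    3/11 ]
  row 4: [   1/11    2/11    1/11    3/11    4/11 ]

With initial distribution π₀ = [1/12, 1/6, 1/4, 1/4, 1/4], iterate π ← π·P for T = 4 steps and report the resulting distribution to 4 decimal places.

t=0: π = [0.0833, 0.1667, 0.2500, 0.2500, 0.2500]
t=1: π = [0.1667, 0.2121, 0.1742, 0.1591, 0.2879]
t=2: π = [0.1508, 0.2004, 0.1674, 0.1977, 0.2837]
t=3: π = [0.1558, 0.2043, 0.1667, 0.1884, 0.2848]
t=4: π = [0.1545, 0.2034, 0.1667, 0.1910, 0.2845]

π = [0.1545, 0.2034, 0.1667, 0.1910, 0.2845]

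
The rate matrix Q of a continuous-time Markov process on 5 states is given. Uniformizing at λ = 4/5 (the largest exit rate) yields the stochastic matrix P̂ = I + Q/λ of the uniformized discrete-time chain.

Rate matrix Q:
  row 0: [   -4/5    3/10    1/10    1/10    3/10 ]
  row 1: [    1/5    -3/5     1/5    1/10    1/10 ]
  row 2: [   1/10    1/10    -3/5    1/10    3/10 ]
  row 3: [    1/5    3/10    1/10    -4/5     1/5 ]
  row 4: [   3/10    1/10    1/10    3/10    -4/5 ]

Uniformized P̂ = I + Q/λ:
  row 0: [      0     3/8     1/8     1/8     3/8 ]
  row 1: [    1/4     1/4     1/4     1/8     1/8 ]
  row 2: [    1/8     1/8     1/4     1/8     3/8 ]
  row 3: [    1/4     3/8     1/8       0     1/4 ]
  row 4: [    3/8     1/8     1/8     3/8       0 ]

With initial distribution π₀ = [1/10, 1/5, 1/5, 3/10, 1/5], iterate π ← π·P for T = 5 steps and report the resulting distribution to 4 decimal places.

t=0: π = [0.1000, 0.2000, 0.2000, 0.3000, 0.2000]
t=1: π = [0.2250, 0.2500, 0.1750, 0.1375, 0.2125]
t=2: π = [0.1984, 0.2469, 0.1781, 0.1609, 0.2156]
t=3: π = [0.2051, 0.2457, 0.1781, 0.1588, 0.2123]
t=4: π = [0.2030, 0.2467, 0.1780, 0.1582, 0.2141]
t=5: π = [0.2038, 0.2461, 0.1781, 0.1587, 0.2133]

π = [0.2038, 0.2461, 0.1781, 0.1587, 0.2133]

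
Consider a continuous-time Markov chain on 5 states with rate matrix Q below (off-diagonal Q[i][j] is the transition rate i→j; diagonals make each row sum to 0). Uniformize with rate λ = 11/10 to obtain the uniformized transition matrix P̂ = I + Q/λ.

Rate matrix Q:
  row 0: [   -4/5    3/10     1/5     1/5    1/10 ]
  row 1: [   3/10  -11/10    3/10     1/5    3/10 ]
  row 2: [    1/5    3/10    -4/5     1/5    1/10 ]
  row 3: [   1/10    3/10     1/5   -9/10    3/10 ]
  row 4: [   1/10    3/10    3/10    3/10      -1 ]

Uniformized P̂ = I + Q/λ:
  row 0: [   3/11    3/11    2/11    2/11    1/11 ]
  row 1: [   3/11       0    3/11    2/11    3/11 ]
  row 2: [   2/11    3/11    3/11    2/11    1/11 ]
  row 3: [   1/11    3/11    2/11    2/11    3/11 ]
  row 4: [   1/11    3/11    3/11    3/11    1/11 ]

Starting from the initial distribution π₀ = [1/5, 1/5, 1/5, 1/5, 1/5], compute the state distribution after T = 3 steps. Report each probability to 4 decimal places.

π = [0.1850, 0.2146, 0.2380, 0.1970, 0.1654]

t=0: π = [0.2000, 0.2000, 0.2000, 0.2000, 0.2000]
t=1: π = [0.1818, 0.2182, 0.2364, 0.2000, 0.1636]
t=2: π = [0.1851, 0.2132, 0.2380, 0.1967, 0.1669]
t=3: π = [0.1850, 0.2146, 0.2380, 0.1970, 0.1654]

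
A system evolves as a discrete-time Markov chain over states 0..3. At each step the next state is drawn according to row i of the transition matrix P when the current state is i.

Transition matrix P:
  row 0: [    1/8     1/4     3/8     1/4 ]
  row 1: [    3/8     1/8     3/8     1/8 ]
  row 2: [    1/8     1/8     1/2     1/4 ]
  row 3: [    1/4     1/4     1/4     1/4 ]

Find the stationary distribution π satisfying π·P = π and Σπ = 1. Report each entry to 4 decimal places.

Balance equations π_j = Σ_i π_i·P[i][j]:
  π_0 = 1/8·π_0 + 3/8·π_1 + 1/8·π_2 + 1/4·π_3
  π_1 = 1/4·π_0 + 1/8·π_1 + 1/8·π_2 + 1/4·π_3
  π_2 = 3/8·π_0 + 3/8·π_1 + 1/2·π_2 + 1/4·π_3
  normalize: π_0 + π_1 + π_2 + π_3 = 1
Solving the linear system gives exactly π = [20/101, 18/101, 40/101, 23/101].

π = [0.1980, 0.1782, 0.3960, 0.2277]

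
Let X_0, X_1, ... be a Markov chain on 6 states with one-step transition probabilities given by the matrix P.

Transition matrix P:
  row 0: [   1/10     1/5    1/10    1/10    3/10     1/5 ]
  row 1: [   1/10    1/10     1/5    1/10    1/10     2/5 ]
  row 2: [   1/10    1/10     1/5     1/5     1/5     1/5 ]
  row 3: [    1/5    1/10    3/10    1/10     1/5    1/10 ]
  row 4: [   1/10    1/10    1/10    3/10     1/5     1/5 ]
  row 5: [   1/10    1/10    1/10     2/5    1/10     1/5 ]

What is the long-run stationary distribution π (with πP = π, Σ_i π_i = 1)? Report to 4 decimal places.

π = [0.1214, 0.1121, 0.1710, 0.2136, 0.1808, 0.2011]

Balance equations π_j = Σ_i π_i·P[i][j]:
  π_0 = 1/10·π_0 + 1/10·π_1 + 1/10·π_2 + 1/5·π_3 + 1/10·π_4 + 1/10·π_5
  π_1 = 1/5·π_0 + 1/10·π_1 + 1/10·π_2 + 1/10·π_3 + 1/10·π_4 + 1/10·π_5
  π_2 = 1/10·π_0 + 1/5·π_1 + 1/5·π_2 + 3/10·π_3 + 1/10·π_4 + 1/10·π_5
  π_3 = 1/10·π_0 + 1/10·π_1 + 1/5·π_2 + 1/10·π_3 + 3/10·π_4 + 2/5·π_5
  π_4 = 3/10·π_0 + 1/10·π_1 + 1/5·π_2 + 1/5·π_3 + 1/5·π_4 + 1/10·π_5
  normalize: π_0 + π_1 + π_2 + π_3 + π_4 + π_5 = 1
Solving the linear system gives exactly π = [2283/18812, 4219/37624, 6435/37624, 2009/9406, 6803/37624, 7565/37624].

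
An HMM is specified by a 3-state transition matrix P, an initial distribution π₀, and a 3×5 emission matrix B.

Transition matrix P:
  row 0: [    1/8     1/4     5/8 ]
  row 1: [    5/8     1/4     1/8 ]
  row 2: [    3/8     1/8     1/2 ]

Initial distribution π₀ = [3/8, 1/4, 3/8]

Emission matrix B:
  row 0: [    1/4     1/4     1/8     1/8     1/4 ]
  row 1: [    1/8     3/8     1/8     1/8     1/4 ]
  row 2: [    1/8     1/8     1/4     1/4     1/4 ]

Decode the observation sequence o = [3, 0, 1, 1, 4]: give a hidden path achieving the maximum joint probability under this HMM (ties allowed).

path = [2, 0, 1, 0, 2]

t=0: δ = [4.688e-02, 3.125e-02, 9.375e-02]  (obs o_0=3)
t=1: δ = [8.789e-03, 1.465e-03, 5.859e-03]  ψ = [2, 0, 2]  (obs o_1=0)
t=2: δ = [5.493e-04, 8.240e-04, 6.866e-04]  ψ = [2, 0, 0]  (obs o_2=1)
t=3: δ = [1.287e-04, 7.725e-05, 4.292e-05]  ψ = [1, 1, 0]  (obs o_3=1)
t=4: δ = [1.207e-05, 8.047e-06, 2.012e-05]  ψ = [1, 0, 0]  (obs o_4=4)
backtrack: best end state = 2; path = [2, 0, 1, 0, 2]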